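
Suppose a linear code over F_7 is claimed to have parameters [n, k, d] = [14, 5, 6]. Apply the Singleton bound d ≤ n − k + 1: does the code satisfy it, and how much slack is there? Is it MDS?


Singleton RHS = n − k + 1 = 10, slack = 4, bound satisfied, not MDS.

Singleton bound: d ≤ n − k + 1.
Here n = 14, k = 5, so n − k + 1 = 10.
Given d = 6, check d ≤ 10: YES.
Slack = (n − k + 1) − d = 4.
The code is NOT MDS (slack = 4 > 0).
Description: the claimed parameters are [14, 5, 6]_7; such a code would be non-MDS.


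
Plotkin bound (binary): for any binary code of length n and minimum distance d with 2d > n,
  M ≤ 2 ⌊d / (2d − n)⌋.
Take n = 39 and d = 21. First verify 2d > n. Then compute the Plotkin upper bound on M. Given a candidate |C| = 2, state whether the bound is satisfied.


Plotkin bound M ≤ 14; given |C| = 2 ≤ bound (satisfied).

Check applicability: 2d = 42, n = 39.
2d − n = 3 > 0, so Plotkin applies.
Compute d/(2d−n) = 21/3 ≈ 7.0000.
⌊d/(2d−n)⌋ = 7.
Plotkin bound: M ≤ 2·7 = 14.
Given |C| = 2, check: satisfied.
This |C| is below the Plotkin bound.


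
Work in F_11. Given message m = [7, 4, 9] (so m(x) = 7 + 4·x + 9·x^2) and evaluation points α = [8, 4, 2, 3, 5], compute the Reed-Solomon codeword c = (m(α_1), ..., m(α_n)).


c = [10, 2, 7, 1, 10]

Message polynomial: m(x) = 7 + 4·x + 9·x^2 (mod 11).
For each evaluation point α_i, compute m(α_i) mod 11:
  α_1 = 8: Horner steps 9 → 10 → 10, so m(8) = 10.
  α_2 = 4: Horner steps 9 → 7 → 2, so m(4) = 2.
  α_3 = 2: Horner steps 9 → 0 → 7, so m(2) = 7.
  α_4 = 3: Horner steps 9 → 9 → 1, so m(3) = 1.
  α_5 = 5: Horner steps 9 → 5 → 10, so m(5) = 10.
Codeword c = [10, 2, 7, 1, 10] ∈ F_11^5.


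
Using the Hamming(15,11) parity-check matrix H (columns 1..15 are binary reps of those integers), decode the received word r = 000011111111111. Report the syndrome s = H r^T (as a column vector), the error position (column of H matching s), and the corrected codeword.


s = (0, 1, 0, 0)^T, error position = 4, corrected codeword c = 000111111111111

Compute s = H r^T mod 2 one row at a time:
  s_1 = 1 + 1 + 1 + 1 + 1 + 1 + 1 + 1 = 8 ≡ 0 (mod 2).
  s_2 = 0 + 1 + 1 + 1 + 1 + 1 + 1 + 1 = 7 ≡ 1 (mod 2).
  s_3 = 0 + 0 + 1 + 1 + 1 + 1 + 1 + 1 = 6 ≡ 0 (mod 2).
  s_4 = 0 + 0 + 1 + 1 + 1 + 1 + 1 + 1 = 6 ≡ 0 (mod 2).
s = (0, 1, 0, 0)^T — this equals column 4 of H (binary 0100), so error is at position 4.
Correct: flip bit 4 of r = 000011111111111 to get c = 000111111111111.


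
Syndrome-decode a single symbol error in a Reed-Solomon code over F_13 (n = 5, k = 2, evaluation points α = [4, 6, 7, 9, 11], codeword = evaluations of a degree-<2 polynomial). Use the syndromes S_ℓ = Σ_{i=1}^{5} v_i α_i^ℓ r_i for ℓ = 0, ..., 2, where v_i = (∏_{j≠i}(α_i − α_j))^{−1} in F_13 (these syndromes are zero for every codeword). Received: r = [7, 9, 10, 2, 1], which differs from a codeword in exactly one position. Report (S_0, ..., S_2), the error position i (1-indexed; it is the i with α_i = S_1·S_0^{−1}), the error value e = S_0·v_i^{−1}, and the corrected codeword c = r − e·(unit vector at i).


S = (11, 8, 7), error at position 4, error magnitude e = 3, c = [7, 9, 10, 12, 1].

Step 1: column multipliers v_i = (∏_{j≠i}(α_i − α_j))^{−1} mod 13.
  i = 1 (α = 4): (4−6)(4−7)(4−9)(4−11) = (−2)·(−3)·(−5)·(−7) = 210 ≡ 2, so v_1 = 2^{−1} = 7 (mod 13).
  i = 2 (α = 6): (6−4)(6−7)(6−9)(6−11) = 2·(−1)·(−3)·(−5) = −30 ≡ 9, so v_2 = 9^{−1} = 3 (mod 13).
  i = 3 (α = 7): (7−4)(7−6)(7−9)(7−11) = 3·1·(−2)·(−4) = 24 ≡ 11, so v_3 = 11^{−1} = 6 (mod 13).
  i = 4 (α = 9): (9−4)(9−6)(9−7)(9−11) = 5·3·2·(−2) = −60 ≡ 5, so v_4 = 5^{−1} = 8 (mod 13).
  i = 5 (α = 11): (11−4)(11−6)(11−7)(11−9) = 7·5·4·2 = 280 ≡ 7, so v_5 = 7^{−1} = 2 (mod 13).
  v = [7, 3, 6, 8, 2].
Step 2: syndromes of r = [7, 9, 10, 2, 1] (all sums mod 13).
  S_0 = Σ v_i r_i = 7·7 + 3·9 + 6·10 + 8·2 + 2·1 = 154 ≡ 11.
  S_1 = Σ v_i α_i r_i = 7·4·7 + 3·6·9 + 6·7·10 + 8·9·2 + 2·11·1 = 944 ≡ 8.
  α_i^2 mod 13 = [3, 10, 10, 3, 4].
  S_2 = Σ v_i α_i^2 r_i = 7·3·7 + 3·10·9 + 6·10·10 + 8·3·2 + 2·4·1 = 1073 ≡ 7.
  S = (11, 8, 7) ≠ 0, so r is not a codeword (an error is present).
Step 3: locate the error. For a single error e at position i, S_ℓ = v_i·e·α_i^ℓ, so α_err = S_1/S_0.
  S_0^{−1} = 11^{−1} = 6 (mod 13), so α_err = 8·6 = 48 ≡ 9 = α_4. Error position i = 4.
  Consistency check: S_2/S_1 = 7·5 = 35 ≡ 9 = α_err ✓ (single-error assumption holds).
Step 4: error magnitude e = S_0/v_4 = S_0·∏_{j≠4}(α_4 − α_j) = 11·5 = 55 ≡ 3 (mod 13).
Step 5: correct position 4: c_4 = r_4 − e = 2 − 3 ≡ 12 (mod 13). Hence c = [7, 9, 10, 12, 1].
  Check: interpolating c through the α_i gives m(x) = 3 + 1·x (degree < 2) with m(α_i) = c_i for every i, so c is indeed a codeword.


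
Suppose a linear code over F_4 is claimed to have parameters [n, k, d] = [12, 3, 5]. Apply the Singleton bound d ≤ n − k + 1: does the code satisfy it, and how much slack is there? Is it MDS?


Singleton RHS = n − k + 1 = 10, slack = 5, bound satisfied, not MDS.

Singleton bound: d ≤ n − k + 1.
Here n = 12, k = 3, so n − k + 1 = 10.
Given d = 5, check d ≤ 10: YES.
Slack = (n − k + 1) − d = 5.
The code is NOT MDS (slack = 5 > 0).
Description: the claimed parameters are [12, 3, 5]_4; such a code would be non-MDS.


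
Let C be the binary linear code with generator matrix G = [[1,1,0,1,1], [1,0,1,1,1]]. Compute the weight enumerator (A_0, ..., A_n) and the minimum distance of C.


Weight distribution: A_0 = 1, A_2 = 1, A_4 = 2. Minimum distance d = 2.

Enumerate all 2^2 = 4 messages m ∈ F_2^2.
For each, compute codeword c = mG in F_2^5, then tally its weight.
  m = 00 → c = 00000, weight = 0.
  m = 10 → c = 11011, weight = 4.
  m = 01 → c = 10111, weight = 4.
  m = 11 → c = 01100, weight = 2.
Tally weights:
  weight 0: 1 codewords.
  weight 2: 1 codewords.
  weight 4: 2 codewords.
Minimum distance d = smallest w > 0 with A_w > 0 = 2.
Sanity: Σ A_w = 4 = 2^2 = 4 ✓.


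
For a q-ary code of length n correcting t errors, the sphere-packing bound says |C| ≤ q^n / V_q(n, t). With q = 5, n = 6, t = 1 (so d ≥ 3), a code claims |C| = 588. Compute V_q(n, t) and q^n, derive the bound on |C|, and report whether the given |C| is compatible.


V_q(n, t) = 25, q^n = 15625, Hamming bound = 625, |C| = 588 ≤ bound (satisfied).

Step 1: Compute V_q(n, t) = Σ_{j=0}^1 C(n, j) (q−1)^j.
  j = 0: C(6,0)·(4)^0 = 1·1 = 1.
  j = 1: C(6,1)·(4)^1 = 6·4 = 24.
  V_q(n, t) = 1 + 24 = 25.
Step 2: q^n = 5^6 = 15625.
Step 3: Hamming bound ⌊q^n / V_q(n,t)⌋ = ⌊15625/25⌋ = 625.
Step 4: Compare |C| = 588 to 625: satisfied.
The claimed |C| lies below the Hamming bound.


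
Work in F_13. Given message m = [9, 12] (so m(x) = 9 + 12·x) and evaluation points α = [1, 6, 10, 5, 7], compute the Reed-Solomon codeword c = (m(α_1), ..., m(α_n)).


c = [8, 3, 12, 4, 2]

Message polynomial: m(x) = 9 + 12·x (mod 13).
For each evaluation point α_i, compute m(α_i) mod 13:
  α_1 = 1: Horner steps 12 → 8, so m(1) = 8.
  α_2 = 6: Horner steps 12 → 3, so m(6) = 3.
  α_3 = 10: Horner steps 12 → 12, so m(10) = 12.
  α_4 = 5: Horner steps 12 → 4, so m(5) = 4.
  α_5 = 7: Horner steps 12 → 2, so m(7) = 2.
Codeword c = [8, 3, 12, 4, 2] ∈ F_13^5.


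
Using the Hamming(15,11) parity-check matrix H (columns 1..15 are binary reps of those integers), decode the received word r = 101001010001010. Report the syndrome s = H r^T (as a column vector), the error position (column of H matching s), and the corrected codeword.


s = (1, 1, 1, 0)^T, error position = 14, corrected codeword c = 101001010001000

Compute s = H r^T mod 2 one row at a time:
  s_1 = 1 + 0 + 0 + 0 + 1 + 0 + 1 + 0 = 3 ≡ 1 (mod 2).
  s_2 = 0 + 0 + 1 + 0 + 1 + 0 + 1 + 0 = 3 ≡ 1 (mod 2).
  s_3 = 0 + 1 + 1 + 0 + 0 + 0 + 1 + 0 = 3 ≡ 1 (mod 2).
  s_4 = 1 + 1 + 0 + 0 + 0 + 0 + 0 + 0 = 2 ≡ 0 (mod 2).
s = (1, 1, 1, 0)^T — this equals column 14 of H (binary 1110), so error is at position 14.
Correct: flip bit 14 of r = 101001010001010 to get c = 101001010001000.


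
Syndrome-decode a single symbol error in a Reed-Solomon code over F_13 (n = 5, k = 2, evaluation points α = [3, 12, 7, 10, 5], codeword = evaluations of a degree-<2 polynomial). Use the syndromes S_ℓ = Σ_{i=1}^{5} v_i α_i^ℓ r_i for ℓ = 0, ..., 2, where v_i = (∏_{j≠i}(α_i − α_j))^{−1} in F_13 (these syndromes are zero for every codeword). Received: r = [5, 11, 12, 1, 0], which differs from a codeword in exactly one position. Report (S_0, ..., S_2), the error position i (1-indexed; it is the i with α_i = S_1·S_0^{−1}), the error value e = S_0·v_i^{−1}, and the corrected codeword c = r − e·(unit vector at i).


S = (8, 1, 5), error at position 5, error magnitude e = 11, c = [5, 11, 12, 1, 2].

Step 1: column multipliers v_i = (∏_{j≠i}(α_i − α_j))^{−1} mod 13.
  i = 1 (α = 3): (3−12)(3−7)(3−10)(3−5) = (−9)·(−4)·(−7)·(−2) = 504 ≡ 10, so v_1 = 10^{−1} = 4 (mod 13).
  i = 2 (α = 12): (12−3)(12−7)(12−10)(12−5) = 9·5·2·7 = 630 ≡ 6, so v_2 = 6^{−1} = 11 (mod 13).
  i = 3 (α = 7): (7−3)(7−12)(7−10)(7−5) = 4·(−5)·(−3)·2 = 120 ≡ 3, so v_3 = 3^{−1} = 9 (mod 13).
  i = 4 (α = 10): (10−3)(10−12)(10−7)(10−5) = 7·(−2)·3·5 = −210 ≡ 11, so v_4 = 11^{−1} = 6 (mod 13).
  i = 5 (α = 5): (5−3)(5−12)(5−7)(5−10) = 2·(−7)·(−2)·(−5) = −140 ≡ 3, so v_5 = 3^{−1} = 9 (mod 13).
  v = [4, 11, 9, 6, 9].
Step 2: syndromes of r = [5, 11, 12, 1, 0] (all sums mod 13).
  S_0 = Σ v_i r_i = 4·5 + 11·11 + 9·12 + 6·1 + 9·0 = 255 ≡ 8.
  S_1 = Σ v_i α_i r_i = 4·3·5 + 11·12·11 + 9·7·12 + 6·10·1 + 9·5·0 = 2328 ≡ 1.
  α_i^2 mod 13 = [9, 1, 10, 9, 12].
  S_2 = Σ v_i α_i^2 r_i = 4·9·5 + 11·1·11 + 9·10·12 + 6·9·1 + 9·12·0 = 1435 ≡ 5.
  S = (8, 1, 5) ≠ 0, so r is not a codeword (an error is present).
Step 3: locate the error. For a single error e at position i, S_ℓ = v_i·e·α_i^ℓ, so α_err = S_1/S_0.
  S_0^{−1} = 8^{−1} = 5 (mod 13), so α_err = 1·5 = 5 ≡ 5 = α_5. Error position i = 5.
  Consistency check: S_2/S_1 = 5·1 = 5 ≡ 5 = α_err ✓ (single-error assumption holds).
Step 4: error magnitude e = S_0/v_5 = S_0·∏_{j≠5}(α_5 − α_j) = 8·3 = 24 ≡ 11 (mod 13).
Step 5: correct position 5: c_5 = r_5 − e = 0 − 11 ≡ 2 (mod 13). Hence c = [5, 11, 12, 1, 2].
  Check: interpolating c through the α_i gives m(x) = 3 + 5·x (degree < 2) with m(α_i) = c_i for every i, so c is indeed a codeword.


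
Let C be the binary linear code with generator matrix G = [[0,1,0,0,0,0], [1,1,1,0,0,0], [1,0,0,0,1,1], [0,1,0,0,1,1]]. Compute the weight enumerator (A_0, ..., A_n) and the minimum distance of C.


Weight distribution: A_0 = 1, A_1 = 3, A_2 = 4, A_3 = 4, A_4 = 3, A_5 = 1. Minimum distance d = 1.

Enumerate all 2^4 = 16 messages m ∈ F_2^4.
For each, compute codeword c = mG in F_2^6, then tally its weight.
  m = 0000 → c = 000000, weight = 0.
  m = 1000 → c = 010000, weight = 1.
  m = 0100 → c = 111000, weight = 3.
  m = 1100 → c = 101000, weight = 2.
  m = 0010 → c = 100011, weight = 3.
  m = 1010 → c = 110011, weight = 4.
  m = 0110 → c = 011011, weight = 4.
  m = 1110 → c = 001011, weight = 3.
  m = 0001 → c = 010011, weight = 3.
  m = 1001 → c = 000011, weight = 2.
  m = 0101 → c = 101011, weight = 4.
  m = 1101 → c = 111011, weight = 5.
  m = 0011 → c = 110000, weight = 2.
  m = 1011 → c = 100000, weight = 1.
  m = 0111 → c = 001000, weight = 1.
  m = 1111 → c = 011000, weight = 2.
Tally weights:
  weight 0: 1 codewords.
  weight 1: 3 codewords.
  weight 2: 4 codewords.
  weight 3: 4 codewords.
  weight 4: 3 codewords.
  weight 5: 1 codewords.
Minimum distance d = smallest w > 0 with A_w > 0 = 1.
Sanity: Σ A_w = 16 = 2^4 = 16 ✓.


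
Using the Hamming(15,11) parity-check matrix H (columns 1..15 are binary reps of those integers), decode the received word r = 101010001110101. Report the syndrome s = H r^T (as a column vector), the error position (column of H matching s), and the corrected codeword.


s = (1, 1, 0, 1)^T, error position = 13, corrected codeword c = 101010001110001

Compute s = H r^T mod 2 one row at a time:
  s_1 = 0 + 1 + 1 + 1 + 0 + 1 + 0 + 1 = 5 ≡ 1 (mod 2).
  s_2 = 0 + 1 + 0 + 0 + 0 + 1 + 0 + 1 = 3 ≡ 1 (mod 2).
  s_3 = 0 + 1 + 0 + 0 + 1 + 1 + 0 + 1 = 4 ≡ 0 (mod 2).
  s_4 = 1 + 1 + 1 + 0 + 1 + 1 + 1 + 1 = 7 ≡ 1 (mod 2).
s = (1, 1, 0, 1)^T — this equals column 13 of H (binary 1101), so error is at position 13.
Correct: flip bit 13 of r = 101010001110101 to get c = 101010001110001.


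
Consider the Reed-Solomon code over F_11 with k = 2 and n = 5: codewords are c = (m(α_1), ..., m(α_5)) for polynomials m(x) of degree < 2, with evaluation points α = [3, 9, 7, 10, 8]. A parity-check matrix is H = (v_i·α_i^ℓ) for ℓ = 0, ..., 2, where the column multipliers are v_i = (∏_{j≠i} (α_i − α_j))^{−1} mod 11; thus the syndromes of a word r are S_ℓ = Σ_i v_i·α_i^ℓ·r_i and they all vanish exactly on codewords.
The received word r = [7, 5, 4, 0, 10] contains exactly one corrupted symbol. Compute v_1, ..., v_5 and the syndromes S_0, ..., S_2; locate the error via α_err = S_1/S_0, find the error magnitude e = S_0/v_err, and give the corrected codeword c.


S = (4, 1, 3), error at position 1, error magnitude e = 5, c = [2, 5, 4, 0, 10].

Step 1: column multipliers v_i = (∏_{j≠i}(α_i − α_j))^{−1} mod 11.
  i = 1 (α = 3): (3−9)(3−7)(3−10)(3−8) = (−6)·(−4)·(−7)·(−5) = 840 ≡ 4, so v_1 = 4^{−1} = 3 (mod 11).
  i = 2 (α = 9): (9−3)(9−7)(9−10)(9−8) = 6·2·(−1)·1 = −12 ≡ 10, so v_2 = 10^{−1} = 10 (mod 11).
  i = 3 (α = 7): (7−3)(7−9)(7−10)(7−8) = 4·(−2)·(−3)·(−1) = −24 ≡ 9, so v_3 = 9^{−1} = 5 (mod 11).
  i = 4 (α = 10): (10−3)(10−9)(10−7)(10−8) = 7·1·3·2 = 42 ≡ 9, so v_4 = 9^{−1} = 5 (mod 11).
  i = 5 (α = 8): (8−3)(8−9)(8−7)(8−10) = 5·(−1)·1·(−2) = 10 ≡ 10, so v_5 = 10^{−1} = 10 (mod 11).
  v = [3, 10, 5, 5, 10].
Step 2: syndromes of r = [7, 5, 4, 0, 10] (all sums mod 11).
  S_0 = Σ v_i r_i = 3·7 + 10·5 + 5·4 + 5·0 + 10·10 = 191 ≡ 4.
  S_1 = Σ v_i α_i r_i = 3·3·7 + 10·9·5 + 5·7·4 + 5·10·0 + 10·8·10 = 1453 ≡ 1.
  α_i^2 mod 11 = [9, 4, 5, 1, 9].
  S_2 = Σ v_i α_i^2 r_i = 3·9·7 + 10·4·5 + 5·5·4 + 5·1·0 + 10·9·10 = 1389 ≡ 3.
  S = (4, 1, 3) ≠ 0, so r is not a codeword (an error is present).
Step 3: locate the error. For a single error e at position i, S_ℓ = v_i·e·α_i^ℓ, so α_err = S_1/S_0.
  S_0^{−1} = 4^{−1} = 3 (mod 11), so α_err = 1·3 = 3 ≡ 3 = α_1. Error position i = 1.
  Consistency check: S_2/S_1 = 3·1 = 3 ≡ 3 = α_err ✓ (single-error assumption holds).
Step 4: error magnitude e = S_0/v_1 = S_0·∏_{j≠1}(α_1 − α_j) = 4·4 = 16 ≡ 5 (mod 11).
Step 5: correct position 1: c_1 = r_1 − e = 7 − 5 ≡ 2 (mod 11). Hence c = [2, 5, 4, 0, 10].
  Check: interpolating c through the α_i gives m(x) = 6 + 6·x (degree < 2) with m(α_i) = c_i for every i, so c is indeed a codeword.


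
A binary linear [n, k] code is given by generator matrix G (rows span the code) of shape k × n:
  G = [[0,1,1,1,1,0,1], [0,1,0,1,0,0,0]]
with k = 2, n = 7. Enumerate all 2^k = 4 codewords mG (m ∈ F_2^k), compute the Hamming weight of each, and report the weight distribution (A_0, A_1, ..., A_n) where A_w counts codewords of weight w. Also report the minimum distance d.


Weight distribution: A_0 = 1, A_2 = 1, A_3 = 1, A_5 = 1. Minimum distance d = 2.

Enumerate all 2^2 = 4 messages m ∈ F_2^2.
For each, compute codeword c = mG in F_2^7, then tally its weight.
  m = 00 → c = 0000000, weight = 0.
  m = 10 → c = 0111101, weight = 5.
  m = 01 → c = 0101000, weight = 2.
  m = 11 → c = 0010101, weight = 3.
Tally weights:
  weight 0: 1 codewords.
  weight 2: 1 codewords.
  weight 3: 1 codewords.
  weight 5: 1 codewords.
Minimum distance d = smallest w > 0 with A_w > 0 = 2.
Sanity: Σ A_w = 4 = 2^2 = 4 ✓.


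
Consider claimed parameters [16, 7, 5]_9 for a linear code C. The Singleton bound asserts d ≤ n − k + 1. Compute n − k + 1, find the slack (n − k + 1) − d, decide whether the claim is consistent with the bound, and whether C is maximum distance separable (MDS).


Singleton RHS = n − k + 1 = 10, slack = 5, bound satisfied, not MDS.

Singleton bound: d ≤ n − k + 1.
Here n = 16, k = 7, so n − k + 1 = 10.
Given d = 5, check d ≤ 10: YES.
Slack = (n − k + 1) − d = 5.
The code is NOT MDS (slack = 5 > 0).
Description: the claimed parameters are [16, 7, 5]_9; such a code would be non-MDS.


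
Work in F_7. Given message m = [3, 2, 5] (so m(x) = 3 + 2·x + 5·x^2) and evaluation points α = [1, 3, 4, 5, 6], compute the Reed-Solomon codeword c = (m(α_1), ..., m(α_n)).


c = [3, 5, 0, 5, 6]

Message polynomial: m(x) = 3 + 2·x + 5·x^2 (mod 7).
For each evaluation point α_i, compute m(α_i) mod 7:
  α_1 = 1: Horner steps 5 → 0 → 3, so m(1) = 3.
  α_2 = 3: Horner steps 5 → 3 → 5, so m(3) = 5.
  α_3 = 4: Horner steps 5 → 1 → 0, so m(4) = 0.
  α_4 = 5: Horner steps 5 → 6 → 5, so m(5) = 5.
  α_5 = 6: Horner steps 5 → 4 → 6, so m(6) = 6.
Codeword c = [3, 5, 0, 5, 6] ∈ F_7^5.


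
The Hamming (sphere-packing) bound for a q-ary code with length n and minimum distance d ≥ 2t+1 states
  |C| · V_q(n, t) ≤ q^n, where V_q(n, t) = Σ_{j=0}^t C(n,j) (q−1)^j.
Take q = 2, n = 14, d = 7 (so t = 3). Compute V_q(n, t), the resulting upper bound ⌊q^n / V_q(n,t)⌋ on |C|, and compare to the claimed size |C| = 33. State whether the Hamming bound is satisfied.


V_q(n, t) = 470, q^n = 16384, Hamming bound = 34, |C| = 33 ≤ bound (satisfied).

Step 1: Compute V_q(n, t) = Σ_{j=0}^3 C(n, j) (q−1)^j.
  j = 0: C(14,0)·(1)^0 = 1·1 = 1.
  j = 1: C(14,1)·(1)^1 = 14·1 = 14.
  j = 2: C(14,2)·(1)^2 = 91·1 = 91.
  j = 3: C(14,3)·(1)^3 = 364·1 = 364.
  V_q(n, t) = 1 + 14 + 91 + 364 = 470.
Step 2: q^n = 2^14 = 16384.
Step 3: Hamming bound ⌊q^n / V_q(n,t)⌋ = ⌊16384/470⌋ = 34.
Step 4: Compare |C| = 33 to 34: satisfied.
The claimed |C| lies below the Hamming bound.


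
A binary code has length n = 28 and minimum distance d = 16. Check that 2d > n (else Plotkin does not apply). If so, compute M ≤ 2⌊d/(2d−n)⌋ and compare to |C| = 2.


Plotkin bound M ≤ 8; given |C| = 2 ≤ bound (satisfied).

Check applicability: 2d = 32, n = 28.
2d − n = 4 > 0, so Plotkin applies.
Compute d/(2d−n) = 16/4 ≈ 4.0000.
⌊d/(2d−n)⌋ = 4.
Plotkin bound: M ≤ 2·4 = 8.
Given |C| = 2, check: satisfied.
This |C| is below the Plotkin bound.


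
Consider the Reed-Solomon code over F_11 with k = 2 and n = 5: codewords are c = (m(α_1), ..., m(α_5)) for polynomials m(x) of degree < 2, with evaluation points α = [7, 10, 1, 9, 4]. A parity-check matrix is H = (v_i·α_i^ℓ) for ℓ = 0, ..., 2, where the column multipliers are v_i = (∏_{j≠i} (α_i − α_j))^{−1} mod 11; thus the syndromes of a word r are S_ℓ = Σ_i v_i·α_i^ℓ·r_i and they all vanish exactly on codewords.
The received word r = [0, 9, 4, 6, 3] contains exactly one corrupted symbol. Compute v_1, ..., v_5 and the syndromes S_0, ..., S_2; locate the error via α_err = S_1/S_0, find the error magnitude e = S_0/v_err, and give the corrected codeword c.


S = (9, 3, 1), error at position 5, error magnitude e = 1, c = [0, 9, 4, 6, 2].

Step 1: column multipliers v_i = (∏_{j≠i}(α_i − α_j))^{−1} mod 11.
  i = 1 (α = 7): (7−10)(7−1)(7−9)(7−4) = (−3)·6·(−2)·3 = 108 ≡ 9, so v_1 = 9^{−1} = 5 (mod 11).
  i = 2 (α = 10): (10−7)(10−1)(10−9)(10−4) = 3·9·1·6 = 162 ≡ 8, so v_2 = 8^{−1} = 7 (mod 11).
  i = 3 (α = 1): (1−7)(1−10)(1−9)(1−4) = (−6)·(−9)·(−8)·(−3) = 1296 ≡ 9, so v_3 = 9^{−1} = 5 (mod 11).
  i = 4 (α = 9): (9−7)(9−10)(9−1)(9−4) = 2·(−1)·8·5 = −80 ≡ 8, so v_4 = 8^{−1} = 7 (mod 11).
  i = 5 (α = 4): (4−7)(4−10)(4−1)(4−9) = (−3)·(−6)·3·(−5) = −270 ≡ 5, so v_5 = 5^{−1} = 9 (mod 11).
  v = [5, 7, 5, 7, 9].
Step 2: syndromes of r = [0, 9, 4, 6, 3] (all sums mod 11).
  S_0 = Σ v_i r_i = 5·0 + 7·9 + 5·4 + 7·6 + 9·3 = 152 ≡ 9.
  S_1 = Σ v_i α_i r_i = 5·7·0 + 7·10·9 + 5·1·4 + 7·9·6 + 9·4·3 = 1136 ≡ 3.
  α_i^2 mod 11 = [5, 1, 1, 4, 5].
  S_2 = Σ v_i α_i^2 r_i = 5·5·0 + 7·1·9 + 5·1·4 + 7·4·6 + 9·5·3 = 386 ≡ 1.
  S = (9, 3, 1) ≠ 0, so r is not a codeword (an error is present).
Step 3: locate the error. For a single error e at position i, S_ℓ = v_i·e·α_i^ℓ, so α_err = S_1/S_0.
  S_0^{−1} = 9^{−1} = 5 (mod 11), so α_err = 3·5 = 15 ≡ 4 = α_5. Error position i = 5.
  Consistency check: S_2/S_1 = 1·4 = 4 ≡ 4 = α_err ✓ (single-error assumption holds).
Step 4: error magnitude e = S_0/v_5 = S_0·∏_{j≠5}(α_5 − α_j) = 9·5 = 45 ≡ 1 (mod 11).
Step 5: correct position 5: c_5 = r_5 − e = 3 − 1 ≡ 2 (mod 11). Hence c = [0, 9, 4, 6, 2].
  Check: interpolating c through the α_i gives m(x) = 1 + 3·x (degree < 2) with m(α_i) = c_i for every i, so c is indeed a codeword.


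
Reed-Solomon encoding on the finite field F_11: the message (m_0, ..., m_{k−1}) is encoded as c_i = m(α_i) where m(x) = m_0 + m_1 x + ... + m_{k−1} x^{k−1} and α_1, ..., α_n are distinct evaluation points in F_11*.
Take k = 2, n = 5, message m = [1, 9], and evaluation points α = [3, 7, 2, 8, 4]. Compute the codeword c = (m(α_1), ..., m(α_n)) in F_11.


c = [6, 9, 8, 7, 4]

Message polynomial: m(x) = 1 + 9·x (mod 11).
For each evaluation point α_i, compute m(α_i) mod 11:
  α_1 = 3: Horner steps 9 → 6, so m(3) = 6.
  α_2 = 7: Horner steps 9 → 9, so m(7) = 9.
  α_3 = 2: Horner steps 9 → 8, so m(2) = 8.
  α_4 = 8: Horner steps 9 → 7, so m(8) = 7.
  α_5 = 4: Horner steps 9 → 4, so m(4) = 4.
Codeword c = [6, 9, 8, 7, 4] ∈ F_11^5.


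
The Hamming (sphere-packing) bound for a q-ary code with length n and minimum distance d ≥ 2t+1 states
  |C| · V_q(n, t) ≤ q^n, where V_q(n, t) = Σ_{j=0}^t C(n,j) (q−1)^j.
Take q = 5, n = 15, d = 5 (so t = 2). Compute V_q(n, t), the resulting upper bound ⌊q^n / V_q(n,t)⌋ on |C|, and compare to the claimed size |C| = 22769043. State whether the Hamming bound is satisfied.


V_q(n, t) = 1741, q^n = 30517578125, Hamming bound = 17528764, |C| = 22769043 > bound (violated).

Step 1: Compute V_q(n, t) = Σ_{j=0}^2 C(n, j) (q−1)^j.
  j = 0: C(15,0)·(4)^0 = 1·1 = 1.
  j = 1: C(15,1)·(4)^1 = 15·4 = 60.
  j = 2: C(15,2)·(4)^2 = 105·16 = 1680.
  V_q(n, t) = 1 + 60 + 1680 = 1741.
Step 2: q^n = 5^15 = 30517578125.
Step 3: Hamming bound ⌊q^n / V_q(n,t)⌋ = ⌊30517578125/1741⌋ = 17528764.
Step 4: Compare |C| = 22769043 to 17528764: violated.
The claimed |C| lies above the Hamming bound, so no 5-ary code of length 15 with d ≥ 5 can have 22769043 codewords.


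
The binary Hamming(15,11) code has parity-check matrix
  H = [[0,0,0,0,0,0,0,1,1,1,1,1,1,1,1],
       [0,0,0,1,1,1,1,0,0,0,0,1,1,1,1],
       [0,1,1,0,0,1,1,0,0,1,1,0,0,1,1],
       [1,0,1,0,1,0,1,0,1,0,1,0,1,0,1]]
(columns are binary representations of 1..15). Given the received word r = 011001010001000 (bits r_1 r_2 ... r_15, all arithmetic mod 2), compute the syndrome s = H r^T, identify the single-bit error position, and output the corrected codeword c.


s = (0, 0, 1, 1)^T, error position = 3, corrected codeword c = 010001010001000

Compute s = H r^T mod 2 one row at a time:
  s_1 = 1 + 0 + 0 + 0 + 1 + 0 + 0 + 0 = 2 ≡ 0 (mod 2).
  s_2 = 0 + 0 + 1 + 0 + 1 + 0 + 0 + 0 = 2 ≡ 0 (mod 2).
  s_3 = 1 + 1 + 1 + 0 + 0 + 0 + 0 + 0 = 3 ≡ 1 (mod 2).
  s_4 = 0 + 1 + 0 + 0 + 0 + 0 + 0 + 0 = 1 ≡ 1 (mod 2).
s = (0, 0, 1, 1)^T — this equals column 3 of H (binary 0011), so error is at position 3.
Correct: flip bit 3 of r = 011001010001000 to get c = 010001010001000.


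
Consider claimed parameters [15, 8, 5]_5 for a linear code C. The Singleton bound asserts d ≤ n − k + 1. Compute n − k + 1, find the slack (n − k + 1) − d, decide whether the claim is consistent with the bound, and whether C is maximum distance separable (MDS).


Singleton RHS = n − k + 1 = 8, slack = 3, bound satisfied, not MDS.

Singleton bound: d ≤ n − k + 1.
Here n = 15, k = 8, so n − k + 1 = 8.
Given d = 5, check d ≤ 8: YES.
Slack = (n − k + 1) − d = 3.
The code is NOT MDS (slack = 3 > 0).
Description: the claimed parameters are [15, 8, 5]_5; such a code would be non-MDS.


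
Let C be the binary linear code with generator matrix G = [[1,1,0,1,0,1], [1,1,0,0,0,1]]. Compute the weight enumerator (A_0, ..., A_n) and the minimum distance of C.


Weight distribution: A_0 = 1, A_1 = 1, A_3 = 1, A_4 = 1. Minimum distance d = 1.

Enumerate all 2^2 = 4 messages m ∈ F_2^2.
For each, compute codeword c = mG in F_2^6, then tally its weight.
  m = 00 → c = 000000, weight = 0.
  m = 10 → c = 110101, weight = 4.
  m = 01 → c = 110001, weight = 3.
  m = 11 → c = 000100, weight = 1.
Tally weights:
  weight 0: 1 codewords.
  weight 1: 1 codewords.
  weight 3: 1 codewords.
  weight 4: 1 codewords.
Minimum distance d = smallest w > 0 with A_w > 0 = 1.
Sanity: Σ A_w = 4 = 2^2 = 4 ✓.


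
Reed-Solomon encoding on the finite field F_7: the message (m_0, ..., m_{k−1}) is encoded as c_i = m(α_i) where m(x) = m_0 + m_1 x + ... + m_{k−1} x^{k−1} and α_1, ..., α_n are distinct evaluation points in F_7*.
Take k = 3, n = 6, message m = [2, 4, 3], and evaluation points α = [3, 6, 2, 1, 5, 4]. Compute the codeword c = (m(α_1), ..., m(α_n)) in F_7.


c = [6, 1, 1, 2, 6, 3]

Message polynomial: m(x) = 2 + 4·x + 3·x^2 (mod 7).
For each evaluation point α_i, compute m(α_i) mod 7:
  α_1 = 3: Horner steps 3 → 6 → 6, so m(3) = 6.
  α_2 = 6: Horner steps 3 → 1 → 1, so m(6) = 1.
  α_3 = 2: Horner steps 3 → 3 → 1, so m(2) = 1.
  α_4 = 1: Horner steps 3 → 0 → 2, so m(1) = 2.
  α_5 = 5: Horner steps 3 → 5 → 6, so m(5) = 6.
  α_6 = 4: Horner steps 3 → 2 → 3, so m(4) = 3.
Codeword c = [6, 1, 1, 2, 6, 3] ∈ F_7^6.


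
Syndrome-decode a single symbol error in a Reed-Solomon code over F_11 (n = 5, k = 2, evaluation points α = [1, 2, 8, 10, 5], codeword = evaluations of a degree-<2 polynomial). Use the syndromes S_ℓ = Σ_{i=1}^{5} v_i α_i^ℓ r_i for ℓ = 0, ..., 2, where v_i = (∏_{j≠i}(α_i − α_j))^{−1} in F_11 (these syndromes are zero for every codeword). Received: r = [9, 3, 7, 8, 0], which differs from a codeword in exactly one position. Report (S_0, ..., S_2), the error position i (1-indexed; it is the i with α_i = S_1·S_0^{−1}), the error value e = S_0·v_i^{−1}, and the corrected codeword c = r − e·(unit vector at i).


S = (1, 2, 4), error at position 2, error magnitude e = 10, c = [9, 4, 7, 8, 0].

Step 1: column multipliers v_i = (∏_{j≠i}(α_i − α_j))^{−1} mod 11.
  i = 1 (α = 1): (1−2)(1−8)(1−10)(1−5) = (−1)·(−7)·(−9)·(−4) = 252 ≡ 10, so v_1 = 10^{−1} = 10 (mod 11).
  i = 2 (α = 2): (2−1)(2−8)(2−10)(2−5) = 1·(−6)·(−8)·(−3) = −144 ≡ 10, so v_2 = 10^{−1} = 10 (mod 11).
  i = 3 (α = 8): (8−1)(8−2)(8−10)(8−5) = 7·6·(−2)·3 = −252 ≡ 1, so v_3 = 1^{−1} = 1 (mod 11).
  i = 4 (α = 10): (10−1)(10−2)(10−8)(10−5) = 9·8·2·5 = 720 ≡ 5, so v_4 = 5^{−1} = 9 (mod 11).
  i = 5 (α = 5): (5−1)(5−2)(5−8)(5−10) = 4·3·(−3)·(−5) = 180 ≡ 4, so v_5 = 4^{−1} = 3 (mod 11).
  v = [10, 10, 1, 9, 3].
Step 2: syndromes of r = [9, 3, 7, 8, 0] (all sums mod 11).
  S_0 = Σ v_i r_i = 10·9 + 10·3 + 1·7 + 9·8 + 3·0 = 199 ≡ 1.
  S_1 = Σ v_i α_i r_i = 10·1·9 + 10·2·3 + 1·8·7 + 9·10·8 + 3·5·0 = 926 ≡ 2.
  α_i^2 mod 11 = [1, 4, 9, 1, 3].
  S_2 = Σ v_i α_i^2 r_i = 10·1·9 + 10·4·3 + 1·9·7 + 9·1·8 + 3·3·0 = 345 ≡ 4.
  S = (1, 2, 4) ≠ 0, so r is not a codeword (an error is present).
Step 3: locate the error. For a single error e at position i, S_ℓ = v_i·e·α_i^ℓ, so α_err = S_1/S_0.
  S_0^{−1} = 1^{−1} = 1 (mod 11), so α_err = 2·1 = 2 ≡ 2 = α_2. Error position i = 2.
  Consistency check: S_2/S_1 = 4·6 = 24 ≡ 2 = α_err ✓ (single-error assumption holds).
Step 4: error magnitude e = S_0/v_2 = S_0·∏_{j≠2}(α_2 − α_j) = 1·10 = 10 ≡ 10 (mod 11).
Step 5: correct position 2: c_2 = r_2 − e = 3 − 10 ≡ 4 (mod 11). Hence c = [9, 4, 7, 8, 0].
  Check: interpolating c through the α_i gives m(x) = 3 + 6·x (degree < 2) with m(α_i) = c_i for every i, so c is indeed a codeword.


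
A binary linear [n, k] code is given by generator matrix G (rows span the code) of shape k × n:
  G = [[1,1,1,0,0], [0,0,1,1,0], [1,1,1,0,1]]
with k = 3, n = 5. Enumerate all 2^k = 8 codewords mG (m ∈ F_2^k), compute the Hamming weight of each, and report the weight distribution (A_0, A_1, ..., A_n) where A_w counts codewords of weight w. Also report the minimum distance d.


Weight distribution: A_0 = 1, A_1 = 1, A_2 = 1, A_3 = 3, A_4 = 2. Minimum distance d = 1.

Enumerate all 2^3 = 8 messages m ∈ F_2^3.
For each, compute codeword c = mG in F_2^5, then tally its weight.
  m = 000 → c = 00000, weight = 0.
  m = 100 → c = 11100, weight = 3.
  m = 010 → c = 00110, weight = 2.
  m = 110 → c = 11010, weight = 3.
  m = 001 → c = 11101, weight = 4.
  m = 101 → c = 00001, weight = 1.
  m = 011 → c = 11011, weight = 4.
  m = 111 → c = 00111, weight = 3.
Tally weights:
  weight 0: 1 codewords.
  weight 1: 1 codewords.
  weight 2: 1 codewords.
  weight 3: 3 codewords.
  weight 4: 2 codewords.
Minimum distance d = smallest w > 0 with A_w > 0 = 1.
Sanity: Σ A_w = 8 = 2^3 = 8 ✓.


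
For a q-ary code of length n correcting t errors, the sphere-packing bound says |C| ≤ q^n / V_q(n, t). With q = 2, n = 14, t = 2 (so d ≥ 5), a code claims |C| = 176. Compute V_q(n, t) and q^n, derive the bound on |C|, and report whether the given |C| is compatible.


V_q(n, t) = 106, q^n = 16384, Hamming bound = 154, |C| = 176 > bound (violated).

Step 1: Compute V_q(n, t) = Σ_{j=0}^2 C(n, j) (q−1)^j.
  j = 0: C(14,0)·(1)^0 = 1·1 = 1.
  j = 1: C(14,1)·(1)^1 = 14·1 = 14.
  j = 2: C(14,2)·(1)^2 = 91·1 = 91.
  V_q(n, t) = 1 + 14 + 91 = 106.
Step 2: q^n = 2^14 = 16384.
Step 3: Hamming bound ⌊q^n / V_q(n,t)⌋ = ⌊16384/106⌋ = 154.
Step 4: Compare |C| = 176 to 154: violated.
The claimed |C| lies above the Hamming bound, so no 2-ary code of length 14 with d ≥ 5 can have 176 codewords.


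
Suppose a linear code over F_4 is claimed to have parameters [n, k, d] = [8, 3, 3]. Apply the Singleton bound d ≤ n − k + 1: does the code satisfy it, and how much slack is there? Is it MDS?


Singleton RHS = n − k + 1 = 6, slack = 3, bound satisfied, not MDS.

Singleton bound: d ≤ n − k + 1.
Here n = 8, k = 3, so n − k + 1 = 6.
Given d = 3, check d ≤ 6: YES.
Slack = (n − k + 1) − d = 3.
The code is NOT MDS (slack = 3 > 0).
Description: the claimed parameters are [8, 3, 3]_4; such a code would be non-MDS.


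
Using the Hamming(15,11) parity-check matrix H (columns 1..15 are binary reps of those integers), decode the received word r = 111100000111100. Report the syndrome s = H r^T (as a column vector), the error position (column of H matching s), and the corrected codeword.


s = (0, 1, 0, 0)^T, error position = 4, corrected codeword c = 111000000111100

Compute s = H r^T mod 2 one row at a time:
  s_1 = 0 + 0 + 1 + 1 + 1 + 1 + 0 + 0 = 4 ≡ 0 (mod 2).
  s_2 = 1 + 0 + 0 + 0 + 1 + 1 + 0 + 0 = 3 ≡ 1 (mod 2).
  s_3 = 1 + 1 + 0 + 0 + 1 + 1 + 0 + 0 = 4 ≡ 0 (mod 2).
  s_4 = 1 + 1 + 0 + 0 + 0 + 1 + 1 + 0 = 4 ≡ 0 (mod 2).
s = (0, 1, 0, 0)^T — this equals column 4 of H (binary 0100), so error is at position 4.
Correct: flip bit 4 of r = 111100000111100 to get c = 111000000111100.


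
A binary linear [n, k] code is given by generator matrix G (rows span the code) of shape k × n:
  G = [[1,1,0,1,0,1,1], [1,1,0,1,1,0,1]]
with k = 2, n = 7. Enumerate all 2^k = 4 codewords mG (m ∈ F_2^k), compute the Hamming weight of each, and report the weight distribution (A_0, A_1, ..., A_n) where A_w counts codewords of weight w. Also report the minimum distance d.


Weight distribution: A_0 = 1, A_2 = 1, A_5 = 2. Minimum distance d = 2.

Enumerate all 2^2 = 4 messages m ∈ F_2^2.
For each, compute codeword c = mG in F_2^7, then tally its weight.
  m = 00 → c = 0000000, weight = 0.
  m = 10 → c = 1101011, weight = 5.
  m = 01 → c = 1101101, weight = 5.
  m = 11 → c = 0000110, weight = 2.
Tally weights:
  weight 0: 1 codewords.
  weight 2: 1 codewords.
  weight 5: 2 codewords.
Minimum distance d = smallest w > 0 with A_w > 0 = 2.
Sanity: Σ A_w = 4 = 2^2 = 4 ✓.


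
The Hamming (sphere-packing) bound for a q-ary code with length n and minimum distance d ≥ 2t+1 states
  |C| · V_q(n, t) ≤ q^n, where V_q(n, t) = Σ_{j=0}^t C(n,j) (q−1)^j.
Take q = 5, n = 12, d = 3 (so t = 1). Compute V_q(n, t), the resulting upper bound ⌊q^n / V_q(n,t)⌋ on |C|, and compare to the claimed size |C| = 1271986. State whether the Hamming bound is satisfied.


V_q(n, t) = 49, q^n = 244140625, Hamming bound = 4982461, |C| = 1271986 ≤ bound (satisfied).

Step 1: Compute V_q(n, t) = Σ_{j=0}^1 C(n, j) (q−1)^j.
  j = 0: C(12,0)·(4)^0 = 1·1 = 1.
  j = 1: C(12,1)·(4)^1 = 12·4 = 48.
  V_q(n, t) = 1 + 48 = 49.
Step 2: q^n = 5^12 = 244140625.
Step 3: Hamming bound ⌊q^n / V_q(n,t)⌋ = ⌊244140625/49⌋ = 4982461.
Step 4: Compare |C| = 1271986 to 4982461: satisfied.
The claimed |C| lies below the Hamming bound.


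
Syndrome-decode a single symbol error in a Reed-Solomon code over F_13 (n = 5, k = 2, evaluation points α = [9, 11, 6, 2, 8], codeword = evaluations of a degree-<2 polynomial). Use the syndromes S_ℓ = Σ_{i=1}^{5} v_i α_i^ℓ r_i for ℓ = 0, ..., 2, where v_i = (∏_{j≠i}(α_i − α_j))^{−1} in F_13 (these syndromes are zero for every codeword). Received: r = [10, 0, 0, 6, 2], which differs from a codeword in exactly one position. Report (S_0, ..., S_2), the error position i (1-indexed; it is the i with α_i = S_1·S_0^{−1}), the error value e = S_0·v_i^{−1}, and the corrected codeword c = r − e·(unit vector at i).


S = (4, 11, 1), error at position 3, error magnitude e = 1, c = [10, 0, 12, 6, 2].

Step 1: column multipliers v_i = (∏_{j≠i}(α_i − α_j))^{−1} mod 13.
  i = 1 (α = 9): (9−11)(9−6)(9−2)(9−8) = (−2)·3·7·1 = −42 ≡ 10, so v_1 = 10^{−1} = 4 (mod 13).
  i = 2 (α = 11): (11−9)(11−6)(11−2)(11−8) = 2·5·9·3 = 270 ≡ 10, so v_2 = 10^{−1} = 4 (mod 13).
  i = 3 (α = 6): (6−9)(6−11)(6−2)(6−8) = (−3)·(−5)·4·(−2) = −120 ≡ 10, so v_3 = 10^{−1} = 4 (mod 13).
  i = 4 (α = 2): (2−9)(2−11)(2−6)(2−8) = (−7)·(−9)·(−4)·(−6) = 1512 ≡ 4, so v_4 = 4^{−1} = 10 (mod 13).
  i = 5 (α = 8): (8−9)(8−11)(8−6)(8−2) = (−1)·(−3)·2·6 = 36 ≡ 10, so v_5 = 10^{−1} = 4 (mod 13).
  v = [4, 4, 4, 10, 4].
Step 2: syndromes of r = [10, 0, 0, 6, 2] (all sums mod 13).
  S_0 = Σ v_i r_i = 4·10 + 4·0 + 4·0 + 10·6 + 4·2 = 108 ≡ 4.
  S_1 = Σ v_i α_i r_i = 4·9·10 + 4·11·0 + 4·6·0 + 10·2·6 + 4·8·2 = 544 ≡ 11.
  α_i^2 mod 13 = [3, 4, 10, 4, 12].
  S_2 = Σ v_i α_i^2 r_i = 4·3·10 + 4·4·0 + 4·10·0 + 10·4·6 + 4·12·2 = 456 ≡ 1.
  S = (4, 11, 1) ≠ 0, so r is not a codeword (an error is present).
Step 3: locate the error. For a single error e at position i, S_ℓ = v_i·e·α_i^ℓ, so α_err = S_1/S_0.
  S_0^{−1} = 4^{−1} = 10 (mod 13), so α_err = 11·10 = 110 ≡ 6 = α_3. Error position i = 3.
  Consistency check: S_2/S_1 = 1·6 = 6 ≡ 6 = α_err ✓ (single-error assumption holds).
Step 4: error magnitude e = S_0/v_3 = S_0·∏_{j≠3}(α_3 − α_j) = 4·10 = 40 ≡ 1 (mod 13).
Step 5: correct position 3: c_3 = r_3 − e = 0 − 1 ≡ 12 (mod 13). Hence c = [10, 0, 12, 6, 2].
  Check: interpolating c through the α_i gives m(x) = 3 + 8·x (degree < 2) with m(α_i) = c_i for every i, so c is indeed a codeword.


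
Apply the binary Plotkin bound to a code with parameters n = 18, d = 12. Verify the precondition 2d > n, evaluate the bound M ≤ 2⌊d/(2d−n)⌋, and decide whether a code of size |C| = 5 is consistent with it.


Plotkin bound M ≤ 4; given |C| = 5 > bound (violated).

Check applicability: 2d = 24, n = 18.
2d − n = 6 > 0, so Plotkin applies.
Compute d/(2d−n) = 12/6 ≈ 2.0000.
⌊d/(2d−n)⌋ = 2.
Plotkin bound: M ≤ 2·2 = 4.
Given |C| = 5, check: VIOLATED.
This |C| is above the Plotkin bound, so no binary code with n = 18, d = 12 and 5 codewords exists.


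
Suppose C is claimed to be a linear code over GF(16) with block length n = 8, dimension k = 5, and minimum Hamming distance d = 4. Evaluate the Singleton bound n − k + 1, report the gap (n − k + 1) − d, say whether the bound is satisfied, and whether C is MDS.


Singleton RHS = n − k + 1 = 4, slack = 0, bound satisfied, MDS.

Singleton bound: d ≤ n − k + 1.
Here n = 8, k = 5, so n − k + 1 = 4.
Given d = 4, check d ≤ 4: YES.
Slack = (n − k + 1) − d = 0.
The code is MDS (slack = 0).
Description: the claimed parameters are [8, 5, 4]_16; such a code would be MDS (meets Singleton bound).


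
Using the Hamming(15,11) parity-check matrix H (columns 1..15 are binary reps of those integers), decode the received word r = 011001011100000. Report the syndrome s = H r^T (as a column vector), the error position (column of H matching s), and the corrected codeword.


s = (1, 1, 0, 0)^T, error position = 12, corrected codeword c = 011001011101000

Compute s = H r^T mod 2 one row at a time:
  s_1 = 1 + 1 + 1 + 0 + 0 + 0 + 0 + 0 = 3 ≡ 1 (mod 2).
  s_2 = 0 + 0 + 1 + 0 + 0 + 0 + 0 + 0 = 1 ≡ 1 (mod 2).
  s_3 = 1 + 1 + 1 + 0 + 1 + 0 + 0 + 0 = 4 ≡ 0 (mod 2).
  s_4 = 0 + 1 + 0 + 0 + 1 + 0 + 0 + 0 = 2 ≡ 0 (mod 2).
s = (1, 1, 0, 0)^T — this equals column 12 of H (binary 1100), so error is at position 12.
Correct: flip bit 12 of r = 011001011100000 to get c = 011001011101000.


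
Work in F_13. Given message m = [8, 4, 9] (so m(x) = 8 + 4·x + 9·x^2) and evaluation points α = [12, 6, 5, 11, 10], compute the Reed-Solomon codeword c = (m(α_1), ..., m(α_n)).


c = [0, 5, 6, 10, 12]

Message polynomial: m(x) = 8 + 4·x + 9·x^2 (mod 13).
For each evaluation point α_i, compute m(α_i) mod 13:
  α_1 = 12: Horner steps 9 → 8 → 0, so m(12) = 0.
  α_2 = 6: Horner steps 9 → 6 → 5, so m(6) = 5.
  α_3 = 5: Horner steps 9 → 10 → 6, so m(5) = 6.
  α_4 = 11: Horner steps 9 → 12 → 10, so m(11) = 10.
  α_5 = 10: Horner steps 9 → 3 → 12, so m(10) = 12.
Codeword c = [0, 5, 6, 10, 12] ∈ F_13^5.


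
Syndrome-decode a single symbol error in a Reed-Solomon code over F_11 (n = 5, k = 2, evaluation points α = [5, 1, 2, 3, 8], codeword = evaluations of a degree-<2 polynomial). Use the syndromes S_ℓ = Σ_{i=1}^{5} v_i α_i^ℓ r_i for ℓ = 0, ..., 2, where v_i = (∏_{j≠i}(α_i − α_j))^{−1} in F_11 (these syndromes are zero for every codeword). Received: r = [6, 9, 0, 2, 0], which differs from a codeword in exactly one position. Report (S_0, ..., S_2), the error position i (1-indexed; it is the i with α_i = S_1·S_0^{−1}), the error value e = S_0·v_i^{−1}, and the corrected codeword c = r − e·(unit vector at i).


S = (7, 1, 8), error at position 5, error magnitude e = 10, c = [6, 9, 0, 2, 1].

Step 1: column multipliers v_i = (∏_{j≠i}(α_i − α_j))^{−1} mod 11.
  i = 1 (α = 5): (5−1)(5−2)(5−3)(5−8) = 4·3·2·(−3) = −72 ≡ 5, so v_1 = 5^{−1} = 9 (mod 11).
  i = 2 (α = 1): (1−5)(1−2)(1−3)(1−8) = (−4)·(−1)·(−2)·(−7) = 56 ≡ 1, so v_2 = 1^{−1} = 1 (mod 11).
  i = 3 (α = 2): (2−5)(2−1)(2−3)(2−8) = (−3)·1·(−1)·(−6) = −18 ≡ 4, so v_3 = 4^{−1} = 3 (mod 11).
  i = 4 (α = 3): (3−5)(3−1)(3−2)(3−8) = (−2)·2·1·(−5) = 20 ≡ 9, so v_4 = 9^{−1} = 5 (mod 11).
  i = 5 (α = 8): (8−5)(8−1)(8−2)(8−3) = 3·7·6·5 = 630 ≡ 3, so v_5 = 3^{−1} = 4 (mod 11).
  v = [9, 1, 3, 5, 4].
Step 2: syndromes of r = [6, 9, 0, 2, 0] (all sums mod 11).
  S_0 = Σ v_i r_i = 9·6 + 1·9 + 3·0 + 5·2 + 4·0 = 73 ≡ 7.
  S_1 = Σ v_i α_i r_i = 9·5·6 + 1·1·9 + 3·2·0 + 5·3·2 + 4·8·0 = 309 ≡ 1.
  α_i^2 mod 11 = [3, 1, 4, 9, 9].
  S_2 = Σ v_i α_i^2 r_i = 9·3·6 + 1·1·9 + 3·4·0 + 5·9·2 + 4·9·0 = 261 ≡ 8.
  S = (7, 1, 8) ≠ 0, so r is not a codeword (an error is present).
Step 3: locate the error. For a single error e at position i, S_ℓ = v_i·e·α_i^ℓ, so α_err = S_1/S_0.
  S_0^{−1} = 7^{−1} = 8 (mod 11), so α_err = 1·8 = 8 ≡ 8 = α_5. Error position i = 5.
  Consistency check: S_2/S_1 = 8·1 = 8 ≡ 8 = α_err ✓ (single-error assumption holds).
Step 4: error magnitude e = S_0/v_5 = S_0·∏_{j≠5}(α_5 − α_j) = 7·3 = 21 ≡ 10 (mod 11).
Step 5: correct position 5: c_5 = r_5 − e = 0 − 10 ≡ 1 (mod 11). Hence c = [6, 9, 0, 2, 1].
  Check: interpolating c through the α_i gives m(x) = 7 + 2·x (degree < 2) with m(α_i) = c_i for every i, so c is indeed a codeword.
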